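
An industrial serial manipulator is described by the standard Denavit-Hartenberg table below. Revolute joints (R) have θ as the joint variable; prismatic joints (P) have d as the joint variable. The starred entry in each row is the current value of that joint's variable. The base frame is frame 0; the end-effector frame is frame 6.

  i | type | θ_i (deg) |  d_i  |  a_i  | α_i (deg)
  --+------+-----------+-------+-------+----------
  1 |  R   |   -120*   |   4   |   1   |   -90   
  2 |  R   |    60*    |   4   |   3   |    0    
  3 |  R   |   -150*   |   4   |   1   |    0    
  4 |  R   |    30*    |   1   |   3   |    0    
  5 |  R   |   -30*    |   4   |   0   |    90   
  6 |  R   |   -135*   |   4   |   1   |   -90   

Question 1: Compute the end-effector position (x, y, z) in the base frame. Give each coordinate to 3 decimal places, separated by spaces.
after link 1: o_1 = (-0.5000, -0.8660, 4.0000)
after link 2: o_2 = (2.2141, -4.1651, 1.4019)
after link 3: o_3 = (5.6782, -6.1651, 2.4019)
after link 4: o_4 = (5.7942, -7.9641, 5.0000)
after link 5: o_5 = (9.2583, -9.9641, 5.0000)
after link 6: o_6 = (10.6460, -6.1464, 4.2929)

10.646 -6.146 4.293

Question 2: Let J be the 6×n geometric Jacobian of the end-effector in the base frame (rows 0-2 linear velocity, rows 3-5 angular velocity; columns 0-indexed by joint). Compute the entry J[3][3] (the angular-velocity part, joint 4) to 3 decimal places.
0.866

axis z_3 = (0.8660,-0.5000,0.0000); lever o_n−o_3 = (4.9678,0.0186,1.8910)
cross product → J_v[:, 3] = (-0.9455,-1.6376,2.5000)
J_ω[:, 3] = z_3
entry J[3][3] = 0.8660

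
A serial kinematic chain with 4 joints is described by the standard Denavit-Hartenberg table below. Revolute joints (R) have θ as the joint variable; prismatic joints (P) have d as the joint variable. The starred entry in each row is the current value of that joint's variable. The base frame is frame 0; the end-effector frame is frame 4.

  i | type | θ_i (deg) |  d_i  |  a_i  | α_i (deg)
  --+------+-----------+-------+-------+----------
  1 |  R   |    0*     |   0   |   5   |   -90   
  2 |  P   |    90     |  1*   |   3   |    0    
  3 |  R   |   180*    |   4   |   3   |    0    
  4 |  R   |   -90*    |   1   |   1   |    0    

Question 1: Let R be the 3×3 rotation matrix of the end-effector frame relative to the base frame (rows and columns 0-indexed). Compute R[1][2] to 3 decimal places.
1.000

End-effector z-axis (col 2 of R) = (0.0000,1.0000,0.0000)
R[1][2] = 1.0000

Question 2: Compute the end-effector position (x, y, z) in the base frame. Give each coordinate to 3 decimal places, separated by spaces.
4.000 6.000 0.000

after link 1: o_1 = (5.0000, 0.0000, 0.0000)
after link 2: o_2 = (5.0000, 1.0000, -3.0000)
after link 3: o_3 = (5.0000, 5.0000, 0.0000)
after link 4: o_4 = (4.0000, 6.0000, 0.0000)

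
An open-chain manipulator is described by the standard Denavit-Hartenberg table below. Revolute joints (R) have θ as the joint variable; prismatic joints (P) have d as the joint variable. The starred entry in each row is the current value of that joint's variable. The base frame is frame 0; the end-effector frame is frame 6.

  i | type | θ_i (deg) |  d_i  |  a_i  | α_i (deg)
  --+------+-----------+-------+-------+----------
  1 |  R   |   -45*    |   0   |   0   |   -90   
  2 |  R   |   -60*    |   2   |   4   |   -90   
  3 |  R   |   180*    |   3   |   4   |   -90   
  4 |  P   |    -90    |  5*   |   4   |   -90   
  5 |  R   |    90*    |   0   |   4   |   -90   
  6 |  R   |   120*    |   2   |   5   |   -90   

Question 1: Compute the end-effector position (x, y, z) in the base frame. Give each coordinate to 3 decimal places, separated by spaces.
8.482 -0.704 1.250

after link 1: o_1 = (0.0000, 0.0000, 0.0000)
after link 2: o_2 = (2.8284, -0.0000, 3.4641)
after link 3: o_3 = (3.2513, -0.4229, -1.5000)
after link 4: o_4 = (9.2364, 0.6631, -3.5000)
after link 5: o_5 = (6.4079, -2.1653, -3.5000)
after link 6: o_6 = (8.4819, -0.7037, 1.2500)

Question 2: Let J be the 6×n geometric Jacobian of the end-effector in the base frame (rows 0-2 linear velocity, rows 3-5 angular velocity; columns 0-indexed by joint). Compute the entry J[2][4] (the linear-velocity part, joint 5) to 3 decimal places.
axis z_4 = (-0.3536,0.3536,-0.8660); lever o_n−o_4 = (-0.7545,-1.3668,4.7500)
cross product → J_v[:, 4] = (0.4957,2.3328,0.7500)
J_ω[:, 4] = z_4
entry J[2][4] = 0.7500

0.750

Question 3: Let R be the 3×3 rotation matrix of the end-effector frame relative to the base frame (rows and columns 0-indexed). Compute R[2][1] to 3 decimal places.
-0.500

End-effector y-axis (col 1 of R) = (0.6124,-0.6124,-0.5000)
R[2][1] = -0.5000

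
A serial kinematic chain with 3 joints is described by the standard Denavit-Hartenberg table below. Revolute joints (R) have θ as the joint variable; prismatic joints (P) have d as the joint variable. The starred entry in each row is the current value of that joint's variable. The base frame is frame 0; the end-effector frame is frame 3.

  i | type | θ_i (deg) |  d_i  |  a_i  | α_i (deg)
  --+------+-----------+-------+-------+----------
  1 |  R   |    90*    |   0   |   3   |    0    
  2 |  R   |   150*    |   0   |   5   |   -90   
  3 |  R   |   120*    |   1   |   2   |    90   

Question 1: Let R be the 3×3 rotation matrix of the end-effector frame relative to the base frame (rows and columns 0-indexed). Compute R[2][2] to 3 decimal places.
End-effector z-axis (col 2 of R) = (-0.4330,-0.7500,-0.5000)
R[2][2] = -0.5000

-0.500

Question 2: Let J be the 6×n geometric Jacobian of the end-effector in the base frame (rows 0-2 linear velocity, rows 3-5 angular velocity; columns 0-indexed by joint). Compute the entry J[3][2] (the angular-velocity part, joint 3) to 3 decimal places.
0.866

axis z_2 = (0.8660,-0.5000,0.0000); lever o_n−o_2 = (1.3660,0.3660,-1.7321)
cross product → J_v[:, 2] = (0.8660,1.5000,1.0000)
J_ω[:, 2] = z_2
entry J[3][2] = 0.8660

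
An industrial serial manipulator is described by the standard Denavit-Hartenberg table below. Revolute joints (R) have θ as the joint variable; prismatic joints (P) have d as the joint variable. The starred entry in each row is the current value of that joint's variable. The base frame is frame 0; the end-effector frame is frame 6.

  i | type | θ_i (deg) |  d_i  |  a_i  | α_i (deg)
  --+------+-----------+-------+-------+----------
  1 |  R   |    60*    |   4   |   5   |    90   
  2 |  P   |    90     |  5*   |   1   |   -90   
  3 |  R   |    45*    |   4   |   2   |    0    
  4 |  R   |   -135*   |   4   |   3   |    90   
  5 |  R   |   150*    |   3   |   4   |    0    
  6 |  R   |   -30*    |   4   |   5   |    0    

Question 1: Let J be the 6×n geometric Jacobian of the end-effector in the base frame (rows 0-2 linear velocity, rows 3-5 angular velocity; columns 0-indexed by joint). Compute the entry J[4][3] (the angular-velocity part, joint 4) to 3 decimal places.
-0.866

axis z_3 = (-0.5000,-0.8660,0.0000); lever o_n−o_3 = (-7.7321,-7.4641,-7.0000)
cross product → J_v[:, 3] = (6.0622,-3.5000,-2.9641)
J_ω[:, 3] = z_3
entry J[4][3] = -0.8660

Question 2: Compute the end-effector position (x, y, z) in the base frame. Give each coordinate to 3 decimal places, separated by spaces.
-4.127 -8.391 -0.586

after link 1: o_1 = (2.5000, 4.3301, 4.0000)
after link 2: o_2 = (6.8301, 1.8301, 5.0000)
after link 3: o_3 = (3.6054, -0.9269, 6.4142)
after link 4: o_4 = (4.2035, -5.8910, 6.4142)
after link 5: o_5 = (0.2035, -5.8910, 3.4142)
after link 6: o_6 = (-4.1267, -8.3910, -0.5858)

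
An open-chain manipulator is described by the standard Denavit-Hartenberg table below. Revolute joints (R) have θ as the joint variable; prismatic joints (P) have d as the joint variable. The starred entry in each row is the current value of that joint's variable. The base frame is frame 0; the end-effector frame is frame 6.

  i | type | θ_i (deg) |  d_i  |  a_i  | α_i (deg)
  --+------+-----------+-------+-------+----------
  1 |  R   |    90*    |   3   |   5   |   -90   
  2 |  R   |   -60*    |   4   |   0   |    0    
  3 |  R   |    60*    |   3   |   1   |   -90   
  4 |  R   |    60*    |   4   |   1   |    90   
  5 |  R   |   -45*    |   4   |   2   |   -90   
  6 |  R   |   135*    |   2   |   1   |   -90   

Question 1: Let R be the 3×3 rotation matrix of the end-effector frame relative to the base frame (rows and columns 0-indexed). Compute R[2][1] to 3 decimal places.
0.707

End-effector y-axis (col 1 of R) = (-0.6124,-0.3536,0.7071)
R[2][1] = 0.7071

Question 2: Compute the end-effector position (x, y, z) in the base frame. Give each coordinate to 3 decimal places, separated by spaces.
-5.764 10.516 -1.500

after link 1: o_1 = (0.0000, 5.0000, 3.0000)
after link 2: o_2 = (-4.0000, 5.0000, 3.0000)
after link 3: o_3 = (-7.0000, 6.0000, 3.0000)
after link 4: o_4 = (-6.1340, 6.5000, -1.0000)
after link 5: o_5 = (-6.9092, 10.6712, 0.4142)
after link 6: o_6 = (-5.7639, 10.5159, -1.5000)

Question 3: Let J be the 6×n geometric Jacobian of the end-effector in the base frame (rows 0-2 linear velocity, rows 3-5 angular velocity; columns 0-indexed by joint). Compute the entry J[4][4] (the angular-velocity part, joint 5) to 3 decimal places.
axis z_4 = (-0.5000,0.8660,0.0000); lever o_n−o_4 = (0.3700,4.0159,-0.5000)
cross product → J_v[:, 4] = (-0.4330,-0.2500,-2.3284)
J_ω[:, 4] = z_4
entry J[4][4] = 0.8660

0.866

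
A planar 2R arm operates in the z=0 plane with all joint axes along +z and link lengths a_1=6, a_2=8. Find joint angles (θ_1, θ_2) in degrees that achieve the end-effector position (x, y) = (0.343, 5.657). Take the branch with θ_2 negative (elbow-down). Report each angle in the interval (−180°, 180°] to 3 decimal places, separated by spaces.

173.058 -134.999

cos θ_2 = (32.1193−6²−8²)/(2·6·8) = -0.7071; θ_2 = -134.9987° (elbow-down)
β = atan2(5.6570,0.3430) = 86.5302°; ψ = atan2(-5.6570,0.3433) = -86.5275°
θ_1 = β − ψ = 173.0577°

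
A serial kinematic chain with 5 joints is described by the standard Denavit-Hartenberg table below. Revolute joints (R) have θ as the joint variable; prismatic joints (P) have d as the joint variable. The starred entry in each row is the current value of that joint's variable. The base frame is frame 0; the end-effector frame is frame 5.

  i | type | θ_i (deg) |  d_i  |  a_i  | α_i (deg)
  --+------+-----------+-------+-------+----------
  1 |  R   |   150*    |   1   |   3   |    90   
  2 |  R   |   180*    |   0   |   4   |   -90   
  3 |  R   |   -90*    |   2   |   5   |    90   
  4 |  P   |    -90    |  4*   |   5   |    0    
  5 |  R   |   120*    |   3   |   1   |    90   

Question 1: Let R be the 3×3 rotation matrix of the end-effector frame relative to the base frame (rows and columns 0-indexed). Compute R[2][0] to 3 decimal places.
End-effector x-axis (col 0 of R) = (0.4330,0.7500,-0.5000)
R[2][0] = -0.5000

-0.500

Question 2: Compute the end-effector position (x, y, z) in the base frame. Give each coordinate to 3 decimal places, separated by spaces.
after link 1: o_1 = (-2.5981, 1.5000, 1.0000)
after link 2: o_2 = (0.8660, -0.5000, 1.0000)
after link 3: o_3 = (3.3660, 3.8301, -1.0000)
after link 4: o_4 = (-0.0981, 5.8301, 4.0000)
after link 5: o_5 = (-2.2631, 8.0801, 3.5000)

-2.263 8.080 3.500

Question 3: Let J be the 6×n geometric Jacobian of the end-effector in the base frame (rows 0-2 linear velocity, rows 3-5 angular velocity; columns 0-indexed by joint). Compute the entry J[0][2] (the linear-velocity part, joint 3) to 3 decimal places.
8.580

axis z_2 = (0.0000,0.0000,-1.0000); lever o_n−o_2 = (-3.1292,8.5801,2.5000)
cross product → J_v[:, 2] = (8.5801,3.1292,0.0000)
J_ω[:, 2] = z_2
entry J[0][2] = 8.5801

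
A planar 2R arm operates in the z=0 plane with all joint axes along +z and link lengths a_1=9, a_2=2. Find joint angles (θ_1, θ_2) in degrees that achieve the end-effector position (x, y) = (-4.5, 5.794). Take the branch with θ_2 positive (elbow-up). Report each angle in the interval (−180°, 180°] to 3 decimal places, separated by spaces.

cos θ_2 = (53.8204−9²−2²)/(2·9·2) = -0.8661; θ_2 = 150.0084° (elbow-up)
β = atan2(5.7940,-4.5000) = 127.8353°; ψ = atan2(0.9997,7.2678) = 7.8323°
θ_1 = β − ψ = 120.0029°

120.003 150.008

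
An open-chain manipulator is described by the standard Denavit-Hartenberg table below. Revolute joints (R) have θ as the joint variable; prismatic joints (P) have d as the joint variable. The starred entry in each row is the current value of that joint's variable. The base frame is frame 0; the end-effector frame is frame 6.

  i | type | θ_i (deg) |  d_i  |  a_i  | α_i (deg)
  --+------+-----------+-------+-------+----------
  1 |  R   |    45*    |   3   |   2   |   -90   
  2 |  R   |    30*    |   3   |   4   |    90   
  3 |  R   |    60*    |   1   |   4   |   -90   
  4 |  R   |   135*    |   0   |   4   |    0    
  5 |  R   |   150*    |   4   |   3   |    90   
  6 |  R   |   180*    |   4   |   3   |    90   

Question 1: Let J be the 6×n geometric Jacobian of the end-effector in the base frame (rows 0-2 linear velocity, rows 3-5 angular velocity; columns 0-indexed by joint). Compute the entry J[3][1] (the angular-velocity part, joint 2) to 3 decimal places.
-0.707

axis z_1 = (-0.7071,0.7071,0.0000); lever o_n−o_1 = (-2.6635,1.1104,-0.2818)
cross product → J_v[:, 1] = (-0.1993,-0.1993,1.0982)
J_ω[:, 1] = z_1
entry J[3][1] = -0.7071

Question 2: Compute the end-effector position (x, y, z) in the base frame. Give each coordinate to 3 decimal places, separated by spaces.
-1.249 2.525 2.718

after link 1: o_1 = (1.4142, 1.4142, 3.0000)
after link 2: o_2 = (1.7424, 5.9850, 1.0000)
after link 3: o_3 = (0.8712, 10.0128, 0.8660)
after link 4: o_4 = (0.7372, 6.4147, -0.8764)
after link 5: o_5 = (-2.0115, 7.4454, 3.1711)
after link 6: o_6 = (-1.2493, 2.5246, 2.7182)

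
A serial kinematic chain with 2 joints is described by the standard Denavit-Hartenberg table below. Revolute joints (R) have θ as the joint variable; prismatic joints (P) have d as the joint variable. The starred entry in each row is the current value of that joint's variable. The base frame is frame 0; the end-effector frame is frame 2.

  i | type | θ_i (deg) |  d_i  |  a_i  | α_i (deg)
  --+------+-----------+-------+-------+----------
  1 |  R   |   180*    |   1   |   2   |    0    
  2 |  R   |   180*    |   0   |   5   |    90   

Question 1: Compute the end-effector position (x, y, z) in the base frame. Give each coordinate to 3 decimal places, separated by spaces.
after link 1: o_1 = (-2.0000, 0.0000, 1.0000)
after link 2: o_2 = (3.0000, -0.0000, 1.0000)

3.000 -0.000 1.000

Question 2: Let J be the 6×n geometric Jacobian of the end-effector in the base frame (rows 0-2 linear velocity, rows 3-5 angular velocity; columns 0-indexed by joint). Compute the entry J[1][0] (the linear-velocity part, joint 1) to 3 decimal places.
3.000

axis z_0 = ẑ; lever o_n−o_0 = (3.0000,-0.0000,1.0000)
cross product → J_v[:, 0] = (0.0000,3.0000,-0.0000)
J_ω[:, 0] = z_0
entry J[1][0] = 3.0000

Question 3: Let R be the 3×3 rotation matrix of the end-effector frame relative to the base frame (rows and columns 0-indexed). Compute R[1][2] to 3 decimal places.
End-effector z-axis (col 2 of R) = (-0.0000,-1.0000,0.0000)
R[1][2] = -1.0000

-1.000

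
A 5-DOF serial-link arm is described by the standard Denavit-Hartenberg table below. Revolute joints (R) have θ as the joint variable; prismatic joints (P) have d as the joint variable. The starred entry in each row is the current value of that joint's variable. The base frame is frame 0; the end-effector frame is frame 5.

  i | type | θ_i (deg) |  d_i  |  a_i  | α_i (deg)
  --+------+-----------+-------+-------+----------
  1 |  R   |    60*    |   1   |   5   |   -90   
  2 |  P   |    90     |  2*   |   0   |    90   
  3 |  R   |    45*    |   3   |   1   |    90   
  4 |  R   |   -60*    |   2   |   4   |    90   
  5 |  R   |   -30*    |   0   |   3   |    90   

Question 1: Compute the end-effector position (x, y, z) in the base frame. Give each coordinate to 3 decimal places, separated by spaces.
-2.916 4.323 -2.393

after link 1: o_1 = (2.5000, 4.3301, 1.0000)
after link 2: o_2 = (0.7679, 5.3301, 1.0000)
after link 3: o_3 = (1.6556, 8.2818, 0.2929)
after link 4: o_4 = (-0.0765, 5.2818, -2.5355)
after link 5: o_5 = (-2.9155, 4.3228, -2.3934)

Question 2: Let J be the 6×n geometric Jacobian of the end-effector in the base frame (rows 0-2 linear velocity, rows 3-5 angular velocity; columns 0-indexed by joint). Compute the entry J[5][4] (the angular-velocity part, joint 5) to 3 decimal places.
0.612

axis z_4 = (0.2803,-0.7392,0.6124); lever o_n−o_4 = (-2.8391,-0.9589,0.1421)
cross product → J_v[:, 4] = (0.4822,-1.7784,-2.3674)
J_ω[:, 4] = z_4
entry J[5][4] = 0.6124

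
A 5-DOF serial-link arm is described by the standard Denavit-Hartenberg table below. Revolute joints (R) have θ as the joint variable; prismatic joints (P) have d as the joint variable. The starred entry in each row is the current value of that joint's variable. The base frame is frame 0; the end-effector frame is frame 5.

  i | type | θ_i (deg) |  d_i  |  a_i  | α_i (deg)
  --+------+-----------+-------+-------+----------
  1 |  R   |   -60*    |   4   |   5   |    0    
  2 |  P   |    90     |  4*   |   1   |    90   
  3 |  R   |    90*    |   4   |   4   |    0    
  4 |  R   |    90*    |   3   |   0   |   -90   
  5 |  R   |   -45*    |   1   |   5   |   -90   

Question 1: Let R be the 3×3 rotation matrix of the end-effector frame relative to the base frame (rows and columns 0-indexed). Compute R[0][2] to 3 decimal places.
-0.966

End-effector z-axis (col 2 of R) = (-0.9659,0.2588,-0.0000)
R[0][2] = -0.9659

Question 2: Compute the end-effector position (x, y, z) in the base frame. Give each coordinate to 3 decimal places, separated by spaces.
after link 1: o_1 = (2.5000, -4.3301, 4.0000)
after link 2: o_2 = (3.3660, -3.8301, 8.0000)
after link 3: o_3 = (5.3660, -7.2942, 12.0000)
after link 4: o_4 = (6.8660, -9.8923, 12.0000)
after link 5: o_5 = (5.5719, -14.7219, 11.0000)

5.572 -14.722 11.000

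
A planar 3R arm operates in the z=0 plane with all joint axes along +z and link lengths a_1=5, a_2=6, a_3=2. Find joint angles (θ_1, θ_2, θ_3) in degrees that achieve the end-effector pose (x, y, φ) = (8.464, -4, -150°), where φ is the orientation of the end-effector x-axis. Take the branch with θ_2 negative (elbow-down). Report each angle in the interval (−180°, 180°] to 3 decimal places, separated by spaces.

0.002 -30.004 -119.998

wrist centre = target − a_3·(cos φ, sin φ) = (10.1961, -3.0000)
cos θ_2 = (112.9595−5²−6²)/(2·5·6) = 0.8660; θ_2 = -30.0040° (elbow-down)
β = atan2(-3.0000,10.1961) = -16.3955°; ψ = atan2(-3.0004,10.1959) = -16.3976°
θ_1 = β − ψ = 0.0020°
θ_3 = φ − θ_1 − θ_2 = -119.9981° (wrapped to (-180°,180°])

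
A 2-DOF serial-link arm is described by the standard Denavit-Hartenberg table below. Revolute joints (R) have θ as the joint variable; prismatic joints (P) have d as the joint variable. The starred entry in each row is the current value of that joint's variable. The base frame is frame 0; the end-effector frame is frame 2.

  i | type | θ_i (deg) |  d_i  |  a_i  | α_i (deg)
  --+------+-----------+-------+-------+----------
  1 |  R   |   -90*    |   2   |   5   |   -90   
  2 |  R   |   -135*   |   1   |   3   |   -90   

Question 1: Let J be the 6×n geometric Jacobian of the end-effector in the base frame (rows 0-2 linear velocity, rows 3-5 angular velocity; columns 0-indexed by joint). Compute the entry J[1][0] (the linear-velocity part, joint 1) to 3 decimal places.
axis z_0 = ẑ; lever o_n−o_0 = (1.0000,-2.8787,4.1213)
cross product → J_v[:, 0] = (2.8787,1.0000,-0.0000)
J_ω[:, 0] = z_0
entry J[1][0] = 1.0000

1.000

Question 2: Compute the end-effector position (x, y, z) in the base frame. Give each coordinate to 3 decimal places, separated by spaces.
1.000 -2.879 4.121

after link 1: o_1 = (0.0000, -5.0000, 2.0000)
after link 2: o_2 = (1.0000, -2.8787, 4.1213)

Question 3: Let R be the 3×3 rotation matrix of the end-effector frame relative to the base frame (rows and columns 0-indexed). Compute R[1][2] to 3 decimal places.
End-effector z-axis (col 2 of R) = (0.0000,-0.7071,0.7071)
R[1][2] = -0.7071

-0.707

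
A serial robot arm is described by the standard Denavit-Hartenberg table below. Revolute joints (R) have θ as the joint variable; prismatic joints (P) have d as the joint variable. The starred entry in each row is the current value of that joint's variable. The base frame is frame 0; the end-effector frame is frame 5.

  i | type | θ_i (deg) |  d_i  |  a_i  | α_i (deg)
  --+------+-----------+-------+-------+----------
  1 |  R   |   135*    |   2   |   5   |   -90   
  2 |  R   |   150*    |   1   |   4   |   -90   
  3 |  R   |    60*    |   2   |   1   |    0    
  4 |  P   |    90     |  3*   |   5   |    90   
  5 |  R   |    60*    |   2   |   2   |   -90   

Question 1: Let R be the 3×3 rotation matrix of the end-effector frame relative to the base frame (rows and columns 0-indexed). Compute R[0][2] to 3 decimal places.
End-effector z-axis (col 2 of R) = (0.3299,-0.9422,0.0580)
R[0][2] = 0.3299

0.330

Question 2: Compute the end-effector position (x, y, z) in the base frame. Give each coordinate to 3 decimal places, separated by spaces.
after link 1: o_1 = (-3.5355, 3.5355, 2.0000)
after link 2: o_2 = (-1.7932, 0.3789, 0.0000)
after link 3: o_3 = (-0.1675, -0.0220, 1.4821)
after link 4: o_4 = (0.0093, 3.3368, 6.2452)
after link 5: o_5 = (2.2820, 4.2207, 7.6782)

2.282 4.221 7.678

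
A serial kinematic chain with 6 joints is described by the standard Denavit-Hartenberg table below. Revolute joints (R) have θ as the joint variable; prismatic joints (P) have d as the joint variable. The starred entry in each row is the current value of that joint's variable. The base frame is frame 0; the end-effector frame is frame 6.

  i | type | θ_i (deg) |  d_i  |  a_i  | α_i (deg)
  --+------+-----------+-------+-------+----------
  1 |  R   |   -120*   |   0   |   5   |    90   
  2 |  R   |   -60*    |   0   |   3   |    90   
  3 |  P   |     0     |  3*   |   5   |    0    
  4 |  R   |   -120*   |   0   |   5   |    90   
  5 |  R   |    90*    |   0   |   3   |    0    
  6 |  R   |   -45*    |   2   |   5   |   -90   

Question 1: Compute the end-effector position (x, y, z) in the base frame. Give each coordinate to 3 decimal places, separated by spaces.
after link 1: o_1 = (-2.5000, -4.3301, 0.0000)
after link 2: o_2 = (-3.2500, -5.6292, -2.5981)
after link 3: o_3 = (-3.2010, -5.5442, -8.4282)
after link 4: o_4 = (1.1740, -6.6268, -6.2631)
after link 5: o_5 = (2.4731, -4.3768, -7.7631)
after link 6: o_6 = (6.6646, -1.2406, -6.5000)

6.665 -1.241 -6.500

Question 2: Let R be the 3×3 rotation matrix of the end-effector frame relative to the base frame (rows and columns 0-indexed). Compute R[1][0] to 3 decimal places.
End-effector x-axis (col 0 of R) = (0.9249,0.3772,-0.0474)
R[1][0] = 0.3772

0.377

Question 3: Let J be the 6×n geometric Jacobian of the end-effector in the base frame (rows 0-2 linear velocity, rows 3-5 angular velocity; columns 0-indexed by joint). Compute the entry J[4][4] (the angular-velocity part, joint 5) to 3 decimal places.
axis z_4 = (-0.2165,0.6250,0.7500); lever o_n−o_4 = (5.4905,5.3862,-0.2368)
cross product → J_v[:, 4] = (-4.1877,4.0666,-4.5977)
J_ω[:, 4] = z_4
entry J[4][4] = 0.6250

0.625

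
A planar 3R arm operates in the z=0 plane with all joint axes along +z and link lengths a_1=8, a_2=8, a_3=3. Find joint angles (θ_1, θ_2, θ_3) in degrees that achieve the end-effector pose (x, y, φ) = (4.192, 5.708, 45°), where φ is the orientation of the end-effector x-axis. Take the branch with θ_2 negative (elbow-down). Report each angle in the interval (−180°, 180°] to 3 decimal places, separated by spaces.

wrist centre = target − a_3·(cos φ, sin φ) = (2.0707, 3.5867)
cos θ_2 = (17.1520−8²−8²)/(2·8·8) = -0.8660; θ_2 = -149.9971° (elbow-down)
β = atan2(3.5867,2.0707) = 60.0011°; ψ = atan2(-4.0004,1.0720) = -74.9986°
θ_1 = β − ψ = 134.9996°
θ_3 = φ − θ_1 − θ_2 = 59.9975° (wrapped to (-180°,180°])

135.000 -149.997 59.997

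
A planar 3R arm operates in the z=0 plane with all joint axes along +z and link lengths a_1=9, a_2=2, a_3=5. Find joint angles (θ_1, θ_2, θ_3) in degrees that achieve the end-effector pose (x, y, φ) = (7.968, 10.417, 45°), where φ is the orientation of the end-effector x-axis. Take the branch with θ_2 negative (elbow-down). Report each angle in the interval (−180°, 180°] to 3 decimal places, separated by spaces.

69.430 -119.998 95.567

wrist centre = target − a_3·(cos φ, sin φ) = (4.4325, 6.8815)
cos θ_2 = (67.0013−9²−2²)/(2·9·2) = -0.5000; θ_2 = -119.9976° (elbow-down)
β = atan2(6.8815,4.4325) = 57.2137°; ψ = atan2(-1.7321,8.0001) = -12.2165°
θ_1 = β − ψ = 69.4303°
θ_3 = φ − θ_1 − θ_2 = 95.5673° (wrapped to (-180°,180°])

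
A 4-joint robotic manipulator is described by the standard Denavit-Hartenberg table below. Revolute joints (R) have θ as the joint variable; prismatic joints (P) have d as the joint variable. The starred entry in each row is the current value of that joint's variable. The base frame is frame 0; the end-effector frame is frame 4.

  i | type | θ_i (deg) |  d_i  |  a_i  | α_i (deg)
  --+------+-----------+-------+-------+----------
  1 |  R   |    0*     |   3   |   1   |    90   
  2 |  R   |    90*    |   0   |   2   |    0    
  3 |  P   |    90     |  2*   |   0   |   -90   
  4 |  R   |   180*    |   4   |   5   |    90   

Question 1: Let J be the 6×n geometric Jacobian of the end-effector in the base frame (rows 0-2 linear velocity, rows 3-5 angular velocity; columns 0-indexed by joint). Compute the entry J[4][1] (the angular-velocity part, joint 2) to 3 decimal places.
-1.000

axis z_1 = (0.0000,-1.0000,0.0000); lever o_n−o_1 = (5.0000,-2.0000,-2.0000)
cross product → J_v[:, 1] = (2.0000,0.0000,5.0000)
J_ω[:, 1] = z_1
entry J[4][1] = -1.0000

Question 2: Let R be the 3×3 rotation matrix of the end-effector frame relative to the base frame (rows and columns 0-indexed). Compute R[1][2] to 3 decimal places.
End-effector z-axis (col 2 of R) = (-0.0000,1.0000,-0.0000)
R[1][2] = 1.0000

1.000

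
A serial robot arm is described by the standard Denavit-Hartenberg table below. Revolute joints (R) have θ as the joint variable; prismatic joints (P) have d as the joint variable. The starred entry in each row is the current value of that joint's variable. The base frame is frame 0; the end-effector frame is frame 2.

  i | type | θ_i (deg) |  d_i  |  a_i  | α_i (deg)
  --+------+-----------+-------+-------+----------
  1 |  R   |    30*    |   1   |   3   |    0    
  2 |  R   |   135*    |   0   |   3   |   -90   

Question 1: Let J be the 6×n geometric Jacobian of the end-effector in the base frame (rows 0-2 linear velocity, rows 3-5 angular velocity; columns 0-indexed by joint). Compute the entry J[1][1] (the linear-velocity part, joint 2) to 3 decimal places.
-2.898

axis z_1 = (0.0000,0.0000,1.0000); lever o_n−o_1 = (-2.8978,0.7765,0.0000)
cross product → J_v[:, 1] = (-0.7765,-2.8978,0.0000)
J_ω[:, 1] = z_1
entry J[1][1] = -2.8978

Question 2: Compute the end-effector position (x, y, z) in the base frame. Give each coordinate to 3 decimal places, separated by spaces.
after link 1: o_1 = (2.5981, 1.5000, 1.0000)
after link 2: o_2 = (-0.2997, 2.2765, 1.0000)

-0.300 2.276 1.000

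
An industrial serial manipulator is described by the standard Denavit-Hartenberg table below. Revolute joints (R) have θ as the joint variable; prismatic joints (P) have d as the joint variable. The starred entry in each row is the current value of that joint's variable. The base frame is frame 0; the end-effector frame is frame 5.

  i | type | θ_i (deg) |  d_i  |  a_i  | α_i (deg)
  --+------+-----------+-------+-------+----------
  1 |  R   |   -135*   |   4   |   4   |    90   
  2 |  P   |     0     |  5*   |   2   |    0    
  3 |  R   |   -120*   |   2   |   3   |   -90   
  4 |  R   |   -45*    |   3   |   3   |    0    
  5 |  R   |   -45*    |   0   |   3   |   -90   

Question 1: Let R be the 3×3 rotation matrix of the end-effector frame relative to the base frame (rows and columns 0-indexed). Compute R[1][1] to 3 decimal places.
0.612

End-effector y-axis (col 1 of R) = (0.6124,0.6124,0.5000)
R[1][1] = 0.6124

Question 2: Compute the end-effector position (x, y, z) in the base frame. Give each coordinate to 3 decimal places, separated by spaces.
after link 1: o_1 = (-2.8284, -2.8284, 4.0000)
after link 2: o_2 = (-7.7782, -0.7071, 4.0000)
after link 3: o_3 = (-8.1317, 1.7678, 1.4019)
after link 4: o_4 = (-10.7188, 2.1806, -1.9352)
after link 5: o_5 = (-12.8402, 4.3020, -1.9352)

-12.840 4.302 -1.935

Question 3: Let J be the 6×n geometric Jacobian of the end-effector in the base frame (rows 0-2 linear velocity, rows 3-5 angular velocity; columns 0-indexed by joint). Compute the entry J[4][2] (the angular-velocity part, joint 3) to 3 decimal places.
axis z_2 = (-0.7071,0.7071,0.0000); lever o_n−o_2 = (-5.0620,5.0091,-5.9352)
cross product → J_v[:, 2] = (-4.1968,-4.1968,0.0374)
J_ω[:, 2] = z_2
entry J[4][2] = 0.7071

0.707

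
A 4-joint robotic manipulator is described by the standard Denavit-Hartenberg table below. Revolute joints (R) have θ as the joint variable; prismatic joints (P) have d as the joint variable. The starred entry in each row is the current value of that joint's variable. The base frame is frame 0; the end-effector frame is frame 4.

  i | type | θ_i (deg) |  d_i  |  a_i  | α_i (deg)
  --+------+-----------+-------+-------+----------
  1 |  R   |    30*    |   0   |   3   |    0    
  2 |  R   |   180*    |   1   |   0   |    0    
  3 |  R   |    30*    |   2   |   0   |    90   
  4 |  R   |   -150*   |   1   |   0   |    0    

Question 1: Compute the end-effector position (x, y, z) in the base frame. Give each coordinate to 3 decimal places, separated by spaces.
after link 1: o_1 = (2.5981, 1.5000, 0.0000)
after link 2: o_2 = (2.5981, 1.5000, 1.0000)
after link 3: o_3 = (2.5981, 1.5000, 3.0000)
after link 4: o_4 = (1.7321, 2.0000, 3.0000)

1.732 2.000 3.000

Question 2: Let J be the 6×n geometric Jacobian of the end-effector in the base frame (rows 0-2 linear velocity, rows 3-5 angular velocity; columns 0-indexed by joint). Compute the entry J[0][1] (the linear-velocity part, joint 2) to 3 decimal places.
axis z_1 = (0.0000,0.0000,1.0000); lever o_n−o_1 = (-0.8660,0.5000,3.0000)
cross product → J_v[:, 1] = (-0.5000,-0.8660,0.0000)
J_ω[:, 1] = z_1
entry J[0][1] = -0.5000

-0.500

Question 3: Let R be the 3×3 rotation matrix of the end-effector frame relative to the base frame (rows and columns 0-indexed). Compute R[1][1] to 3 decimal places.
-0.433

End-effector y-axis (col 1 of R) = (-0.2500,-0.4330,-0.8660)
R[1][1] = -0.4330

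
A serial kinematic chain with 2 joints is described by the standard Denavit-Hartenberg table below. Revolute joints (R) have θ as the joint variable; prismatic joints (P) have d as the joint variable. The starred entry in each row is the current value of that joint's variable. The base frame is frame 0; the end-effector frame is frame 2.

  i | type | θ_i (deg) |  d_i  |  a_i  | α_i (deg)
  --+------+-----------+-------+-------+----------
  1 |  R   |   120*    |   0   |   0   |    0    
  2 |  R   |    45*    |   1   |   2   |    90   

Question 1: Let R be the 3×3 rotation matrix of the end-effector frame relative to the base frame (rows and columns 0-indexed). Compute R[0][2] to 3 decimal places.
0.259

End-effector z-axis (col 2 of R) = (0.2588,0.9659,0.0000)
R[0][2] = 0.2588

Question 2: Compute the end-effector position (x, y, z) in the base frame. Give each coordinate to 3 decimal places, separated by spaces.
-1.932 0.518 1.000

after link 1: o_1 = (0.0000, 0.0000, 0.0000)
after link 2: o_2 = (-1.9319, 0.5176, 1.0000)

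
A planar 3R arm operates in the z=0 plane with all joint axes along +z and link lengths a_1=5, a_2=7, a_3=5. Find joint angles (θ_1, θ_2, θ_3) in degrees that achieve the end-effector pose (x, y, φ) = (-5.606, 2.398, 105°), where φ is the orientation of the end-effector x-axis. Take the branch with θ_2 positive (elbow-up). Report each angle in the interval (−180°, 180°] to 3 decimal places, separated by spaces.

wrist centre = target − a_3·(cos φ, sin φ) = (-4.3119, -2.4316)
cos θ_2 = (24.5053−5²−7²)/(2·5·7) = -0.7071; θ_2 = 134.9967° (elbow-up)
β = atan2(-2.4316,-4.3119) = -150.5799°; ψ = atan2(4.9500,0.0505) = 89.4151°
θ_1 = β − ψ = -239.9950°
θ_3 = φ − θ_1 − θ_2 = -150.0018° (wrapped to (-180°,180°])

120.005 134.997 -150.002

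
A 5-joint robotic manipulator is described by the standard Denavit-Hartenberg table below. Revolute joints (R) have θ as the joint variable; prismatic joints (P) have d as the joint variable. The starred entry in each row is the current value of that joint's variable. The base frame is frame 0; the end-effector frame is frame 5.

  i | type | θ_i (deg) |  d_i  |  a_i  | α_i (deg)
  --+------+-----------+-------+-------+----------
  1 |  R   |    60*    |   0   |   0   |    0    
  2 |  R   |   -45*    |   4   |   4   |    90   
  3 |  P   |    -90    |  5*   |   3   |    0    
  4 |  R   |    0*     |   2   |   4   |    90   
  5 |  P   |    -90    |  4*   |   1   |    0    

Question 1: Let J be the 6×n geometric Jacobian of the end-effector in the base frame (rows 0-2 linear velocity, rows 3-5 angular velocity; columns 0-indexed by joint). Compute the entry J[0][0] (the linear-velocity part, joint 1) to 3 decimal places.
5.796

axis z_0 = ẑ; lever o_n−o_0 = (1.5529,-5.7956,-3.0000)
cross product → J_v[:, 0] = (5.7956,1.5529,-0.0000)
J_ω[:, 0] = z_0
entry J[0][0] = 5.7956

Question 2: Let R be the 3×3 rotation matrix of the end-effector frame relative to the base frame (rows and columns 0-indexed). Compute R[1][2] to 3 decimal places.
-0.259

End-effector z-axis (col 2 of R) = (-0.9659,-0.2588,-0.0000)
R[1][2] = -0.2588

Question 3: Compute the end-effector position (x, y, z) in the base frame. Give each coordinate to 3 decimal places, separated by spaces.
1.553 -5.796 -3.000

after link 1: o_1 = (0.0000, 0.0000, 0.0000)
after link 2: o_2 = (3.8637, 1.0353, 4.0000)
after link 3: o_3 = (5.1578, -3.7944, 1.0000)
after link 4: o_4 = (5.6754, -5.7262, -3.0000)
after link 5: o_5 = (1.5529, -5.7956, -3.0000)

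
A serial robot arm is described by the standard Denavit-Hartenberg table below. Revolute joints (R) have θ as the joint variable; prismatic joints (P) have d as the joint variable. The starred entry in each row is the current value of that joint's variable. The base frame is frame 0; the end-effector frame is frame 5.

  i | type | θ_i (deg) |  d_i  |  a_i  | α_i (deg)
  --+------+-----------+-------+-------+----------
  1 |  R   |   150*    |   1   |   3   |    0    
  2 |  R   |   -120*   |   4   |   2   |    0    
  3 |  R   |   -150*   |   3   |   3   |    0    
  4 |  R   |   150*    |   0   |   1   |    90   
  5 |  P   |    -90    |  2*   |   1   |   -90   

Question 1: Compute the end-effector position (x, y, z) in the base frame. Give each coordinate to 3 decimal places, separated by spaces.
after link 1: o_1 = (-2.5981, 1.5000, 1.0000)
after link 2: o_2 = (-0.8660, 2.5000, 5.0000)
after link 3: o_3 = (-2.3660, -0.0981, 8.0000)
after link 4: o_4 = (-1.5000, 0.4019, 8.0000)
after link 5: o_5 = (-0.5000, -1.3301, 7.0000)

-0.500 -1.330 7.000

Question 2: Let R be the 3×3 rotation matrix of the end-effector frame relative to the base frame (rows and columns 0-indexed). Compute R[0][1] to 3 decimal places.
End-effector y-axis (col 1 of R) = (-0.5000,0.8660,-0.0000)
R[0][1] = -0.5000

-0.500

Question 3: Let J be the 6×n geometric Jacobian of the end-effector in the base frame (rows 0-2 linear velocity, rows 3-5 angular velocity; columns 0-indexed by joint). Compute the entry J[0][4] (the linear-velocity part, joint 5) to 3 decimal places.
0.500

prismatic axis z_4 = (0.5000,-0.8660,0.0000)
J_v[:, 4] = z_4; J_ω[:, 4] = (0,0,0)
entry J[0][4] = 0.5000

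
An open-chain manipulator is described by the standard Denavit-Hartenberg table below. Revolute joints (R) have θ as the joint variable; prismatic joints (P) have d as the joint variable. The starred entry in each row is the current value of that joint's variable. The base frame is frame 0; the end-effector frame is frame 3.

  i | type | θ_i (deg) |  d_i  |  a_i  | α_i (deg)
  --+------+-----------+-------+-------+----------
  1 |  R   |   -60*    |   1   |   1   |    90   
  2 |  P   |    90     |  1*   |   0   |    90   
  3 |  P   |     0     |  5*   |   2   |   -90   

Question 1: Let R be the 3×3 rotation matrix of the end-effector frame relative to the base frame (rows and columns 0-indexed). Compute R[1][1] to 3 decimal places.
End-effector y-axis (col 1 of R) = (-0.5000,0.8660,0.0000)
R[1][1] = 0.8660

0.866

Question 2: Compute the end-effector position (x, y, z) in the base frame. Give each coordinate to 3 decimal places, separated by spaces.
after link 1: o_1 = (0.5000, -0.8660, 1.0000)
after link 2: o_2 = (-0.3660, -1.3660, 1.0000)
after link 3: o_3 = (2.1340, -5.6962, 3.0000)

2.134 -5.696 3.000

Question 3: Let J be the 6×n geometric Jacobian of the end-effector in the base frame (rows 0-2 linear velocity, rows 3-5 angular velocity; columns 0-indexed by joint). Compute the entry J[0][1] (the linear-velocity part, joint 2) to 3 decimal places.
-0.866

prismatic axis z_1 = (-0.8660,-0.5000,0.0000)
J_v[:, 1] = z_1; J_ω[:, 1] = (0,0,0)
entry J[0][1] = -0.8660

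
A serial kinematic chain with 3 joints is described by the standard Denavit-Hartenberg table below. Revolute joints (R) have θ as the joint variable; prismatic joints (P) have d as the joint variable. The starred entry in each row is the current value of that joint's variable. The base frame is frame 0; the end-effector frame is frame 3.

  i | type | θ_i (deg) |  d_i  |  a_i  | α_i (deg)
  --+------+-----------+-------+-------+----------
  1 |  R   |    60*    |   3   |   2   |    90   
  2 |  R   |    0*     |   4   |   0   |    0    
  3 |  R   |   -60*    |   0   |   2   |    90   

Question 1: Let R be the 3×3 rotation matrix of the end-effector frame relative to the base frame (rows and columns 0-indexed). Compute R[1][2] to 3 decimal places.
-0.750

End-effector z-axis (col 2 of R) = (-0.4330,-0.7500,-0.5000)
R[1][2] = -0.7500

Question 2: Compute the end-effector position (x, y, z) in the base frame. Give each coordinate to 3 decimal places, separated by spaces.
after link 1: o_1 = (1.0000, 1.7321, 3.0000)
after link 2: o_2 = (4.4641, -0.2679, 3.0000)
after link 3: o_3 = (4.9641, 0.5981, 1.2679)

4.964 0.598 1.268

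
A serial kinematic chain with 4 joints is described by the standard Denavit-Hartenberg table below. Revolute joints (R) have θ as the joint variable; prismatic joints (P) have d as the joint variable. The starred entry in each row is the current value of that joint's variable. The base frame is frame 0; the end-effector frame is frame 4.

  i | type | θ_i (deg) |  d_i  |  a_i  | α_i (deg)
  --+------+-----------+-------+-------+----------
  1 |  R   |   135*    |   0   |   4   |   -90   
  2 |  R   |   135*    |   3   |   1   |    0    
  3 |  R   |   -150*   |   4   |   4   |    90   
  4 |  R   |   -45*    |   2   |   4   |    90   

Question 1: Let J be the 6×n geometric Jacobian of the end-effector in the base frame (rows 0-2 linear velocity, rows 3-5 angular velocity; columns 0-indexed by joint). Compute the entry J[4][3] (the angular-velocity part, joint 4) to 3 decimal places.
axis z_3 = (0.1830,-0.1830,0.9659); lever o_n−o_3 = (0.4342,3.5658,2.6639)
cross product → J_v[:, 3] = (-3.9319,-0.0681,0.7321)
J_ω[:, 3] = z_3
entry J[4][3] = -0.1830

-0.183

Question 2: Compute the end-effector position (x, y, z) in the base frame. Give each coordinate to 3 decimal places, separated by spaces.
after link 1: o_1 = (-2.8284, 2.8284, 0.0000)
after link 2: o_2 = (-4.4497, 0.2071, -0.7071)
after link 3: o_3 = (-10.0102, 0.1107, 0.3282)
after link 4: o_4 = (-9.5761, 3.6766, 2.9921)

-9.576 3.677 2.992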